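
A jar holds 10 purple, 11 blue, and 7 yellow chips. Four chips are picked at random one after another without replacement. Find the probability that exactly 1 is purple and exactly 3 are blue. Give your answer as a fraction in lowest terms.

22/273

Unordered draws without replacement: count favorable combinations over C(28,4).
Favorable = C(10,1) · C(11,3) · C(7,0) = 1650; total = C(28,4) = 20475.
P = 1650/20475 = 22/273 ≈ 0.0806.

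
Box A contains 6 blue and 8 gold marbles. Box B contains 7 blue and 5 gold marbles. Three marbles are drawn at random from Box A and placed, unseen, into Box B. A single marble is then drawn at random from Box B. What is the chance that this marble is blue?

58/105

Condition on how many of the transferred marbles are blue (from Box A: 6 blue of 14; then Box B has 15 total).
  0 blue: C(6,0)C(8,3)/C(14,3) = 2/13; then P = 7/15
  1 blue: C(6,1)C(8,2)/C(14,3) = 6/13; then P = 8/15
  2 blue: C(6,2)C(8,1)/C(14,3) = 30/91; then P = 9/15
  3 blue: C(6,3)C(8,0)/C(14,3) = 5/91; then P = 10/15
P(blue from Box B) = 58/105 ≈ 0.5524.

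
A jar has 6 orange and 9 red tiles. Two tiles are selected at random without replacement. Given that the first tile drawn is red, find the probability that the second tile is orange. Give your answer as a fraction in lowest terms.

After removing 1 red, the jar has 6 orange out of 14 remaining.
P(second is orange | given) = 6/14 = 3/7 ≈ 0.4286.

3/7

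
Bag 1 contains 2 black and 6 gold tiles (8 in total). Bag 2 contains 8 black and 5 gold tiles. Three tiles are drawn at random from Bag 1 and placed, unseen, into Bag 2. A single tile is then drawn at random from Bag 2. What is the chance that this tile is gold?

29/64

Condition on how many of the transferred tiles are gold (from Bag 1: 6 gold of 8; then Bag 2 has 16 total).
  1 gold: C(6,1)C(2,2)/C(8,3) = 3/28; then P = 6/16
  2 gold: C(6,2)C(2,1)/C(8,3) = 15/28; then P = 7/16
  3 gold: C(6,3)C(2,0)/C(8,3) = 5/14; then P = 8/16
P(gold from Bag 2) = 29/64 ≈ 0.4531.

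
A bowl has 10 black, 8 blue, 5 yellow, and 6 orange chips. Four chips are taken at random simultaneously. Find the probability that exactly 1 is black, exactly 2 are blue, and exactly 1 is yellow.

Unordered draws without replacement: count favorable combinations over C(29,4).
Favorable = C(10,1) · C(8,2) · C(5,1) · C(6,0) = 1400; total = C(29,4) = 23751.
P = 1400/23751 = 200/3393 ≈ 0.0589.

200/3393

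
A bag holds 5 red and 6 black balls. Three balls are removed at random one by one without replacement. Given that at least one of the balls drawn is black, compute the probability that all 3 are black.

4/31

P(all 3 black) = C(6,3)/C(11,3) = 4/33; P(at least one black) = 1 − C(5,3)/C(11,3) = 31/33.
Since 'all 3 black' ⊆ 'at least one black', P(all 3 | at least one) = 4/33 / 31/33 = 4/31 ≈ 0.1290.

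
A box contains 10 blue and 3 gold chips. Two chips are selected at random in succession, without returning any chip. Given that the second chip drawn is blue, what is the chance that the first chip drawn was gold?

P(first=gold and the second chip drawn is blue) = (3/13)·(10/12) = 5/26.
P(the second chip drawn is blue) = Σ over first color = 15/26 + 5/26 = 10/13.
By Bayes, P(first=gold | the second chip drawn is blue) = 5/26 / 10/13 = 1/4 ≈ 0.2500.

1/4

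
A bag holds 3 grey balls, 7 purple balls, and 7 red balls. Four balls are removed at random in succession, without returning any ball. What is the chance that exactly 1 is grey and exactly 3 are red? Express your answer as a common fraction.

Unordered draws without replacement: count favorable combinations over C(17,4).
Favorable = C(3,1) · C(7,0) · C(7,3) = 105; total = C(17,4) = 2380.
P = 105/2380 = 3/68 ≈ 0.0441.

3/68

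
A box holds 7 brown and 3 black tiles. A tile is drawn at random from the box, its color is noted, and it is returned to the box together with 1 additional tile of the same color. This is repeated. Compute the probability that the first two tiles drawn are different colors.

Either black then brown, or brown then black; after the first draw the total is 11.
P = (3/10)·(7/11) + (7/10)·(3/11) = 21/55 ≈ 0.3818.

21/55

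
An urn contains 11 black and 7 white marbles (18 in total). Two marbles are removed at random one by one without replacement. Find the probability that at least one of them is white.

Use the complement: P(at least one white) = 1 − P(no white).
P(none) = C(11,2)/C(18,2) = 55/153.
So P = 1 − 55/153 = 98/153 ≈ 0.6405.

98/153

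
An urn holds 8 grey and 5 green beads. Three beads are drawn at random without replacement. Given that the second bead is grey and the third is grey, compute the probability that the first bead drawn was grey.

P(first=grey and the second bead is grey and the third is grey) = (8/13)·(7/12)·(6/11) = 28/143.
P(E) = Σ over first color = 28/143 + 70/429 = 14/39.
By Bayes, P(first=grey | E) = 28/143 / 14/39 = 6/11 ≈ 0.5455.

6/11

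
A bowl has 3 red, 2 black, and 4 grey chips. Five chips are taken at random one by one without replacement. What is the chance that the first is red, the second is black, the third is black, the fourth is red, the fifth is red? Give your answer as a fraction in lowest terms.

Multiply the conditional probability of each draw in order, without replacement, so each draw removes one from its color and from the total.
P = (3/9) · (2/8) · (1/7) · (2/6) · (1/5) = 1/1260 ≈ 0.0008.

1/1260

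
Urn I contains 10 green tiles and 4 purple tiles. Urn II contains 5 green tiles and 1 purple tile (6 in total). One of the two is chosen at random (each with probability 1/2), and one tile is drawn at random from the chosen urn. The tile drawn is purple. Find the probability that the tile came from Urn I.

12/19

P(purple | Urn I) = 2/7; P(purple | Urn II) = 1/6.
P(purple) = 1/2·2/7 + 1/2·1/6 = 19/84.
By Bayes' rule, P(Urn I | purple) = 1/7 / 19/84 = 12/19 ≈ 0.6316.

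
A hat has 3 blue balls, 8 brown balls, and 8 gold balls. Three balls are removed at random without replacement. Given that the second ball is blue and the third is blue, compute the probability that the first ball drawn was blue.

P(first=blue and the second ball is blue and the third is blue) = (3/19)·(2/18)·(1/17) = 1/969.
P(E) = Σ over first color = 1/969 + 8/969 + 8/969 = 1/57.
By Bayes, P(first=blue | E) = 1/969 / 1/57 = 1/17 ≈ 0.0588.

1/17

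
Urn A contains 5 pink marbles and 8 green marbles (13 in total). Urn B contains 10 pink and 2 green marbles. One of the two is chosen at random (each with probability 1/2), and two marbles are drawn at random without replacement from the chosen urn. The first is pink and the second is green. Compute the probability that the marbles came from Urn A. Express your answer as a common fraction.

22/35

P(E | Urn A) = 10/39; P(E | Urn B) = 5/33.
P(E) = 1/2·10/39 + 1/2·5/33 = 175/858.
By Bayes' rule, P(Urn A | E) = 5/39 / 175/858 = 22/35 ≈ 0.6286.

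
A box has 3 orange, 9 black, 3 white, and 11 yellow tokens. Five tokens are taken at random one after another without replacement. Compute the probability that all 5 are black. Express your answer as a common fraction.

Unordered draws without replacement: count favorable combinations over C(26,5).
Favorable = C(3,0) · C(9,5) · C(3,0) · C(11,0) = 126; total = C(26,5) = 65780.
P = 126/65780 = 63/32890 ≈ 0.0019.

63/32890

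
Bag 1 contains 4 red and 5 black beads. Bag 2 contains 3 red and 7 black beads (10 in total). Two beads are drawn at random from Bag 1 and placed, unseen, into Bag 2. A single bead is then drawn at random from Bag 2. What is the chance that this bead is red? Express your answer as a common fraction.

35/108

Condition on how many of the transferred beads are red (from Bag 1: 4 red of 9; then Bag 2 has 12 total).
  0 red: C(4,0)C(5,2)/C(9,2) = 5/18; then P = 3/12
  1 red: C(4,1)C(5,1)/C(9,2) = 5/9; then P = 4/12
  2 red: C(4,2)C(5,0)/C(9,2) = 1/6; then P = 5/12
P(red from Bag 2) = 35/108 ≈ 0.3241.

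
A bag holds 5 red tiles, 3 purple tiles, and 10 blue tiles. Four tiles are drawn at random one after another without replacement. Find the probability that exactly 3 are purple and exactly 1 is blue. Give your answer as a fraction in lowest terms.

1/306

Unordered draws without replacement: count favorable combinations over C(18,4).
Favorable = C(5,0) · C(3,3) · C(10,1) = 10; total = C(18,4) = 3060.
P = 10/3060 = 1/306 ≈ 0.0033.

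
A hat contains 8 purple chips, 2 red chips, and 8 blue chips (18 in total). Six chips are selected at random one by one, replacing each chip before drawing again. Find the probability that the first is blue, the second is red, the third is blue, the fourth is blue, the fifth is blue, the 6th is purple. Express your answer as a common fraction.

1024/531441

Multiply the conditional probability of each draw in order, with replacement (the composition resets each draw).
P = (8/18) · (2/18) · (8/18) · (8/18) · (8/18) · (8/18) = 1024/531441 ≈ 0.0019.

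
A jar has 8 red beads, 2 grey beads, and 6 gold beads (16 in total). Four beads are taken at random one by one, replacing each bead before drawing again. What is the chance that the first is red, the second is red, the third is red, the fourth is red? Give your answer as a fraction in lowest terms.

1/16

Multiply the conditional probability of each draw in order, with replacement (the composition resets each draw).
P = (8/16) · (8/16) · (8/16) · (8/16) = 1/16 ≈ 0.0625.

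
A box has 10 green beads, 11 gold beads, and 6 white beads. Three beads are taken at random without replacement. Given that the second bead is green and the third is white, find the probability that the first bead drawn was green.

P(first=green and the second bead is green and the third is white) = (10/27)·(9/26)·(6/25) = 2/65.
P(E) = Σ over first color = 2/65 + 22/585 + 2/117 = 10/117.
By Bayes, P(first=green | E) = 2/65 / 10/117 = 9/25 ≈ 0.3600.

9/25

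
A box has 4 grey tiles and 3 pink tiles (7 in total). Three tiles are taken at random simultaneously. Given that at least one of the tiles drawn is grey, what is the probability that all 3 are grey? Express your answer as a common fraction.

2/17

P(all 3 grey) = C(4,3)/C(7,3) = 4/35; P(at least one grey) = 1 − C(3,3)/C(7,3) = 34/35.
Since 'all 3 grey' ⊆ 'at least one grey', P(all 3 | at least one) = 4/35 / 34/35 = 2/17 ≈ 0.1176.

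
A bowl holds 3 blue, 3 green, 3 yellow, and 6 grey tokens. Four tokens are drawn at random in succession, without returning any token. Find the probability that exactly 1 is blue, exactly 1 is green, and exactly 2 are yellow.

9/455

Unordered draws without replacement: count favorable combinations over C(15,4).
Favorable = C(3,1) · C(3,1) · C(3,2) · C(6,0) = 27; total = C(15,4) = 1365.
P = 27/1365 = 9/455 ≈ 0.0198.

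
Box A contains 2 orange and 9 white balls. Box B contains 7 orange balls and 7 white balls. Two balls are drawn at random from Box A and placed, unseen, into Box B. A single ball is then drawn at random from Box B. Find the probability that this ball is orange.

81/176

Condition on how many of the transferred balls are orange (from Box A: 2 orange of 11; then Box B has 16 total).
  0 orange: C(2,0)C(9,2)/C(11,2) = 36/55; then P = 7/16
  1 orange: C(2,1)C(9,1)/C(11,2) = 18/55; then P = 8/16
  2 orange: C(2,2)C(9,0)/C(11,2) = 1/55; then P = 9/16
P(orange from Box B) = 81/176 ≈ 0.4602.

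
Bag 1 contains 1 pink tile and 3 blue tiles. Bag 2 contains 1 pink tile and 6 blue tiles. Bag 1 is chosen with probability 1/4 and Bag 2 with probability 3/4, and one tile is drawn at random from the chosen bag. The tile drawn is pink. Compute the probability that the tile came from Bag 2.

12/19

P(pink | Bag 1) = 1/4; P(pink | Bag 2) = 1/7.
P(pink) = 1/4·1/4 + 3/4·1/7 = 19/112.
By Bayes' rule, P(Bag 2 | pink) = 3/28 / 19/112 = 12/19 ≈ 0.6316.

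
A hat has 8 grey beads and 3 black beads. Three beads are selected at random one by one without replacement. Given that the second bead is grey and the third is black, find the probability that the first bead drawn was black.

2/9

P(first=black and the second bead is grey and the third is black) = (3/11)·(8/10)·(2/9) = 8/165.
P(E) = Σ over first color = 28/165 + 8/165 = 12/55.
By Bayes, P(first=black | E) = 8/165 / 12/55 = 2/9 ≈ 0.2222.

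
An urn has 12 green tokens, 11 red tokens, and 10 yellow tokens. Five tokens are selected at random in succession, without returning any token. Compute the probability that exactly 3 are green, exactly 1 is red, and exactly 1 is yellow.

275/2697

Unordered draws without replacement: count favorable combinations over C(33,5).
Favorable = C(12,3) · C(11,1) · C(10,1) = 24200; total = C(33,5) = 237336.
P = 24200/237336 = 275/2697 ≈ 0.1020.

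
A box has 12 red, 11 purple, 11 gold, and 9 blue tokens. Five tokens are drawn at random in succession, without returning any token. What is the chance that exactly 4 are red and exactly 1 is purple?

1815/320866

Unordered draws without replacement: count favorable combinations over C(43,5).
Favorable = C(12,4) · C(11,1) · C(11,0) · C(9,0) = 5445; total = C(43,5) = 962598.
P = 5445/962598 = 1815/320866 ≈ 0.0057.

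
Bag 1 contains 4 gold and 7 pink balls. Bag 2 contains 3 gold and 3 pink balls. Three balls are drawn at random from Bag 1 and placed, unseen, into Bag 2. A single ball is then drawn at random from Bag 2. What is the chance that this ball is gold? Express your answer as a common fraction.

5/11

Condition on how many of the transferred balls are gold (from Bag 1: 4 gold of 11; then Bag 2 has 9 total).
  0 gold: C(4,0)C(7,3)/C(11,3) = 7/33; then P = 3/9
  1 gold: C(4,1)C(7,2)/C(11,3) = 28/55; then P = 4/9
  2 gold: C(4,2)C(7,1)/C(11,3) = 14/55; then P = 5/9
  3 gold: C(4,3)C(7,0)/C(11,3) = 4/165; then P = 6/9
P(gold from Bag 2) = 5/11 ≈ 0.4545.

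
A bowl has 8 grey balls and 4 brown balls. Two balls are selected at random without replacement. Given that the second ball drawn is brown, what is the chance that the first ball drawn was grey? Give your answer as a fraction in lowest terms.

P(first=grey and the second ball drawn is brown) = (8/12)·(4/11) = 8/33.
P(the second ball drawn is brown) = Σ over first color = 8/33 + 1/11 = 1/3.
By Bayes, P(first=grey | the second ball drawn is brown) = 8/33 / 1/3 = 8/11 ≈ 0.7273.

8/11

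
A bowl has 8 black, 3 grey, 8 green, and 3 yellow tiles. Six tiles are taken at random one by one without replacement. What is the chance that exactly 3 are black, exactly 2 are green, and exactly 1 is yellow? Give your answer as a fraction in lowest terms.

Unordered draws without replacement: count favorable combinations over C(22,6).
Favorable = C(8,3) · C(3,0) · C(8,2) · C(3,1) = 4704; total = C(22,6) = 74613.
P = 4704/74613 = 224/3553 ≈ 0.0630.

224/3553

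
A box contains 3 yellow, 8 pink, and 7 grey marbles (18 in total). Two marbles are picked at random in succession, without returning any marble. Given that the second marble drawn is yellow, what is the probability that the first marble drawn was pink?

8/17

P(first=pink and the second marble drawn is yellow) = (8/18)·(3/17) = 4/51.
P(the second marble drawn is yellow) = Σ over first color = 1/51 + 4/51 + 7/102 = 1/6.
By Bayes, P(first=pink | the second marble drawn is yellow) = 4/51 / 1/6 = 8/17 ≈ 0.4706.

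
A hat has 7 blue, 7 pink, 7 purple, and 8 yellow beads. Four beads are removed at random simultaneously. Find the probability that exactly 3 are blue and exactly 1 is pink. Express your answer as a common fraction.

Unordered draws without replacement: count favorable combinations over C(29,4).
Favorable = C(7,3) · C(7,1) · C(7,0) · C(8,0) = 245; total = C(29,4) = 23751.
P = 245/23751 = 35/3393 ≈ 0.0103.

35/3393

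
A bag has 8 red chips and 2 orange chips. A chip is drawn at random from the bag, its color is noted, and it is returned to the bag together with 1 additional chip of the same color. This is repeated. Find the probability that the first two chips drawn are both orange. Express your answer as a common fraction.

After a orange draw the bag holds 3 orange out of 11.
P = (2/10)·(3/11) = 3/55 ≈ 0.0545.

3/55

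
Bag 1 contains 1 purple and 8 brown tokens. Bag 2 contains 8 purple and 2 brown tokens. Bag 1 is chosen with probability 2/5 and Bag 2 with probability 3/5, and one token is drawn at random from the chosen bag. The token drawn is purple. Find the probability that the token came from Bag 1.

5/59

P(purple | Bag 1) = 1/9; P(purple | Bag 2) = 4/5.
P(purple) = 2/5·1/9 + 3/5·4/5 = 118/225.
By Bayes' rule, P(Bag 1 | purple) = 2/45 / 118/225 = 5/59 ≈ 0.0847.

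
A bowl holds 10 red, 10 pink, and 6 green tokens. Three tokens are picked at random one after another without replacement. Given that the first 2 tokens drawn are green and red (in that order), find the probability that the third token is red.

3/8

After removing 1 red, 1 green, the bowl has 9 red out of 24 remaining.
P(third is red | given) = 9/24 = 3/8 ≈ 0.3750.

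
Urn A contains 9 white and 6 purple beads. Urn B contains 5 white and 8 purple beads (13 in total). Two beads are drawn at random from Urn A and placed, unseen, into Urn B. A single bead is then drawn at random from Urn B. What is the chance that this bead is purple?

44/75

Condition on how many of the transferred beads are purple (from Urn A: 6 purple of 15; then Urn B has 15 total).
  0 purple: C(6,0)C(9,2)/C(15,2) = 12/35; then P = 8/15
  1 purple: C(6,1)C(9,1)/C(15,2) = 18/35; then P = 9/15
  2 purple: C(6,2)C(9,0)/C(15,2) = 1/7; then P = 10/15
P(purple from Urn B) = 44/75 ≈ 0.5867.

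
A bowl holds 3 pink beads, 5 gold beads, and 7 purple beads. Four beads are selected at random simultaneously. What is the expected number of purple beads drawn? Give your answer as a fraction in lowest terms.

28/15

By linearity of expectation, E[X] = Σ P(draw i is purple); by symmetry each draw (even without replacement) has P(purple) = 7/15.
E[X] = 4 · 7/15 = 28/15 ≈ 1.8667.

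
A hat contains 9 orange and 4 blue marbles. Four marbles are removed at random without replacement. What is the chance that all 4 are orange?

Unordered draws without replacement: count favorable combinations over C(13,4).
Favorable = C(9,4) · C(4,0) = 126; total = C(13,4) = 715.
P = 126/715 = 126/715 ≈ 0.1762.

126/715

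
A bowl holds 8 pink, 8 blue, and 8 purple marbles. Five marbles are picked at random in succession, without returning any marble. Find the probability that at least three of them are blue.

Sum the hypergeometric tail for j = 3,…,5 blue marbles.
Favorable = C(8,3)·C(16,2) + C(8,4)·C(16,1) + C(8,5)·C(16,0) = 7896; total = C(24,5) = 42504.
P = 7896/42504 = 47/253 ≈ 0.1858.

47/253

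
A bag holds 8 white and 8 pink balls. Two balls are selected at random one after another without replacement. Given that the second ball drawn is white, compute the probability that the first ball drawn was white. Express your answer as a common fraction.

P(first=white and the second ball drawn is white) = (8/16)·(7/15) = 7/30.
P(the second ball drawn is white) = Σ over first color = 7/30 + 4/15 = 1/2.
By Bayes, P(first=white | the second ball drawn is white) = 7/30 / 1/2 = 7/15 ≈ 0.4667.

7/15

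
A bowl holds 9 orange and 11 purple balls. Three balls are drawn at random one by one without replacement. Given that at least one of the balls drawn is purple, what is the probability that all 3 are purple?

P(all 3 purple) = C(11,3)/C(20,3) = 11/76; P(at least one purple) = 1 − C(9,3)/C(20,3) = 88/95.
Since 'all 3 purple' ⊆ 'at least one purple', P(all 3 | at least one) = 11/76 / 88/95 = 5/32 ≈ 0.1562.

5/32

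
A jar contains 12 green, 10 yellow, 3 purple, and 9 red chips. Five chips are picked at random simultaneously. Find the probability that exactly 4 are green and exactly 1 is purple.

45/8432

Unordered draws without replacement: count favorable combinations over C(34,5).
Favorable = C(12,4) · C(10,0) · C(3,1) · C(9,0) = 1485; total = C(34,5) = 278256.
P = 1485/278256 = 45/8432 ≈ 0.0053.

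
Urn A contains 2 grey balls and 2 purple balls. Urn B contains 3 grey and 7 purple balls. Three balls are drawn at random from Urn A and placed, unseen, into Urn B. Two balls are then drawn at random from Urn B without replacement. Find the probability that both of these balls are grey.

4/39

Condition on how many of the transferred balls are grey (from Urn A: 2 grey of 4; then Urn B has 13 total).
  1 grey: C(2,1)C(2,2)/C(4,3) = 1/2; then P = C(4,2)/C(13,2) = 1/13
  2 grey: C(2,2)C(2,1)/C(4,3) = 1/2; then P = C(5,2)/C(13,2) = 5/39
P(both grey) = 4/39 ≈ 0.1026.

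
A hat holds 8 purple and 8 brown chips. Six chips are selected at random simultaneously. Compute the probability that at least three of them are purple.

199/286

Sum the hypergeometric tail for j = 3,…,6 purple chips.
Favorable = C(8,3)·C(8,3) + C(8,4)·C(8,2) + C(8,5)·C(8,1) + C(8,6)·C(8,0) = 5572; total = C(16,6) = 8008.
P = 5572/8008 = 199/286 ≈ 0.6958.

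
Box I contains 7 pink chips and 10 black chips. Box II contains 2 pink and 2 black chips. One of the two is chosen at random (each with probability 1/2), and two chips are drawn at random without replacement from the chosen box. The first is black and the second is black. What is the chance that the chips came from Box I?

135/203

P(E | Box I) = 45/136; P(E | Box II) = 1/6.
P(E) = 1/2·45/136 + 1/2·1/6 = 203/816.
By Bayes' rule, P(Box I | E) = 45/272 / 203/816 = 135/203 ≈ 0.6650.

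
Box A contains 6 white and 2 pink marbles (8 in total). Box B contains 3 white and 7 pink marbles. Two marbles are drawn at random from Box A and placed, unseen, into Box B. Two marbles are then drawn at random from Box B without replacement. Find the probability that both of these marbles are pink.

229/616

Condition on how many of the transferred marbles are pink (from Box A: 2 pink of 8; then Box B has 12 total).
  0 pink: C(2,0)C(6,2)/C(8,2) = 15/28; then P = C(7,2)/C(12,2) = 7/22
  1 pink: C(2,1)C(6,1)/C(8,2) = 3/7; then P = C(8,2)/C(12,2) = 14/33
  2 pink: C(2,2)C(6,0)/C(8,2) = 1/28; then P = C(9,2)/C(12,2) = 6/11
P(both pink) = 229/616 ≈ 0.3718.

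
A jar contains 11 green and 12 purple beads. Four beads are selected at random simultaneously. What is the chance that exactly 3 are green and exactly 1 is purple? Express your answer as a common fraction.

Unordered draws without replacement: count favorable combinations over C(23,4).
Favorable = C(11,3) · C(12,1) = 1980; total = C(23,4) = 8855.
P = 1980/8855 = 36/161 ≈ 0.2236.

36/161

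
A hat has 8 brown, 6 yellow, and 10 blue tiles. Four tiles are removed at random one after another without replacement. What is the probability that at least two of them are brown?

103/253

Sum the hypergeometric tail for j = 2,…,4 brown tiles.
Favorable = C(8,2)·C(16,2) + C(8,3)·C(16,1) + C(8,4)·C(16,0) = 4326; total = C(24,4) = 10626.
P = 4326/10626 = 103/253 ≈ 0.4071.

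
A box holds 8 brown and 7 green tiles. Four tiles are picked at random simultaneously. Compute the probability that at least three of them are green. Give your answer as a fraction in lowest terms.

3/13

Sum the hypergeometric tail for j = 3,…,4 green tiles.
Favorable = C(7,3)·C(8,1) + C(7,4)·C(8,0) = 315; total = C(15,4) = 1365.
P = 315/1365 = 3/13 ≈ 0.2308.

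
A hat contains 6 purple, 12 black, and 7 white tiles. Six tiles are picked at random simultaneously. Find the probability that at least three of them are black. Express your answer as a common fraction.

Sum the hypergeometric tail for j = 3,…,6 black tiles.
Favorable = C(12,3)·C(13,3) + C(12,4)·C(13,2) + C(12,5)·C(13,1) + C(12,6)·C(13,0) = 112750; total = C(25,6) = 177100.
P = 112750/177100 = 205/322 ≈ 0.6366.

205/322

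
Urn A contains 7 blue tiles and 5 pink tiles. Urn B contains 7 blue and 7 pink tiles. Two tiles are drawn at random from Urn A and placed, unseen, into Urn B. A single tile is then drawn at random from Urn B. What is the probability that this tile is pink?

47/96

Condition on how many of the transferred tiles are pink (from Urn A: 5 pink of 12; then Urn B has 16 total).
  0 pink: C(5,0)C(7,2)/C(12,2) = 7/22; then P = 7/16
  1 pink: C(5,1)C(7,1)/C(12,2) = 35/66; then P = 8/16
  2 pink: C(5,2)C(7,0)/C(12,2) = 5/33; then P = 9/16
P(pink from Urn B) = 47/96 ≈ 0.4896.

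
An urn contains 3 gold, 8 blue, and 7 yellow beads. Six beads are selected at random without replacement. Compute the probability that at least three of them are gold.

5/204

Sum the hypergeometric tail for j = 3,…,3 gold beads.
Favorable = C(3,3)·C(15,3) = 455; total = C(18,6) = 18564.
P = 455/18564 = 5/204 ≈ 0.0245.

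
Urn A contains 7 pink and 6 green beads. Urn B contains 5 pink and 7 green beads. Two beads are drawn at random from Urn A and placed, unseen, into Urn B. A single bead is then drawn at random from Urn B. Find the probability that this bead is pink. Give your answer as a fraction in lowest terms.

Condition on how many of the transferred beads are pink (from Urn A: 7 pink of 13; then Urn B has 14 total).
  0 pink: C(7,0)C(6,2)/C(13,2) = 5/26; then P = 5/14
  1 pink: C(7,1)C(6,1)/C(13,2) = 7/13; then P = 6/14
  2 pink: C(7,2)C(6,0)/C(13,2) = 7/26; then P = 7/14
P(pink from Urn B) = 79/182 ≈ 0.4341.

79/182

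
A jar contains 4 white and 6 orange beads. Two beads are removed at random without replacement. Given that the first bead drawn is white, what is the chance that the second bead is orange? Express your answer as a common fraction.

2/3

After removing 1 white, the jar has 6 orange out of 9 remaining.
P(second is orange | given) = 6/9 = 2/3 ≈ 0.6667.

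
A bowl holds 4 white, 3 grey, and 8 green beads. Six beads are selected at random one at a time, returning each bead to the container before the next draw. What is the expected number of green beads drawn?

By linearity of expectation, E[X] = Σ P(draw i is green); each independent draw has P(green) = 8/15.
E[X] = 6 · 8/15 = 16/5 ≈ 3.2000.

16/5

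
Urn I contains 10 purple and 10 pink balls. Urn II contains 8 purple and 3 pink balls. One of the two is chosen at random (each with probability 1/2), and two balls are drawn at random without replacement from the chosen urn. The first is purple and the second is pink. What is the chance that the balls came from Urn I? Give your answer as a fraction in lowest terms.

275/503

P(E | Urn I) = 5/19; P(E | Urn II) = 12/55.
P(E) = 1/2·5/19 + 1/2·12/55 = 503/2090.
By Bayes' rule, P(Urn I | E) = 5/38 / 503/2090 = 275/503 ≈ 0.5467.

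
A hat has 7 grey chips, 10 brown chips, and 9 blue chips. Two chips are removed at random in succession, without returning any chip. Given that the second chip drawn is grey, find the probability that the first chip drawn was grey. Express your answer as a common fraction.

P(first=grey and the second chip drawn is grey) = (7/26)·(6/25) = 21/325.
P(the second chip drawn is grey) = Σ over first color = 21/325 + 7/65 + 63/650 = 7/26.
By Bayes, P(first=grey | the second chip drawn is grey) = 21/325 / 7/26 = 6/25 ≈ 0.2400.

6/25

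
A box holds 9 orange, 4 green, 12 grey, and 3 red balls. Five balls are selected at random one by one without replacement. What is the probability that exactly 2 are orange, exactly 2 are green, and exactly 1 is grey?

Unordered draws without replacement: count favorable combinations over C(28,5).
Favorable = C(9,2) · C(4,2) · C(12,1) · C(3,0) = 2592; total = C(28,5) = 98280.
P = 2592/98280 = 12/455 ≈ 0.0264.

12/455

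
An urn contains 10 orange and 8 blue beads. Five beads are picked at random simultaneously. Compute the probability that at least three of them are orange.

Sum the hypergeometric tail for j = 3,…,5 orange beads.
Favorable = C(10,3)·C(8,2) + C(10,4)·C(8,1) + C(10,5)·C(8,0) = 5292; total = C(18,5) = 8568.
P = 5292/8568 = 21/34 ≈ 0.6176.

21/34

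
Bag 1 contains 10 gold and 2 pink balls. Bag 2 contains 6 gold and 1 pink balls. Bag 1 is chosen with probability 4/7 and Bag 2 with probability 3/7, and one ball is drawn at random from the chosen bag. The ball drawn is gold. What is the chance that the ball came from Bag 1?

35/62

P(gold | Bag 1) = 5/6; P(gold | Bag 2) = 6/7.
P(gold) = 4/7·5/6 + 3/7·6/7 = 124/147.
By Bayes' rule, P(Bag 1 | gold) = 10/21 / 124/147 = 35/62 ≈ 0.5645.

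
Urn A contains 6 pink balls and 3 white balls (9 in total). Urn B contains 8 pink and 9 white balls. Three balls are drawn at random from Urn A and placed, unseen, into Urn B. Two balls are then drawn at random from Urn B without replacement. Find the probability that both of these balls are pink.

181/760

Condition on how many of the transferred balls are pink (from Urn A: 6 pink of 9; then Urn B has 20 total).
  0 pink: C(6,0)C(3,3)/C(9,3) = 1/84; then P = C(8,2)/C(20,2) = 14/95
  1 pink: C(6,1)C(3,2)/C(9,3) = 3/14; then P = C(9,2)/C(20,2) = 18/95
  2 pink: C(6,2)C(3,1)/C(9,3) = 15/28; then P = C(10,2)/C(20,2) = 9/38
  3 pink: C(6,3)C(3,0)/C(9,3) = 5/21; then P = C(11,2)/C(20,2) = 11/38
P(both pink) = 181/760 ≈ 0.2382.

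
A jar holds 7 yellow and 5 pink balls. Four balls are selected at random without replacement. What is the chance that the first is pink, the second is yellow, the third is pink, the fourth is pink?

Multiply the conditional probability of each draw in order, without replacement, so each draw removes one from its color and from the total.
P = (5/12) · (7/11) · (4/10) · (3/9) = 7/198 ≈ 0.0354.

7/198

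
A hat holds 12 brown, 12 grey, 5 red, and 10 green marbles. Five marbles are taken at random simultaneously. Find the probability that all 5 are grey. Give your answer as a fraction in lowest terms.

88/63973

Unordered draws without replacement: count favorable combinations over C(39,5).
Favorable = C(12,0) · C(12,5) · C(5,0) · C(10,0) = 792; total = C(39,5) = 575757.
P = 792/575757 = 88/63973 ≈ 0.0014.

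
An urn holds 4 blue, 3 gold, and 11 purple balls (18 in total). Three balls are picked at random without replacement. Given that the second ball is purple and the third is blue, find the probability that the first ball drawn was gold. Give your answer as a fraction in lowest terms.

3/16

P(first=gold and the second ball is purple and the third is blue) = (3/18)·(11/17)·(4/16) = 11/408.
P(E) = Σ over first color = 11/408 + 11/408 + 55/612 = 22/153.
By Bayes, P(first=gold | E) = 11/408 / 22/153 = 3/16 ≈ 0.1875.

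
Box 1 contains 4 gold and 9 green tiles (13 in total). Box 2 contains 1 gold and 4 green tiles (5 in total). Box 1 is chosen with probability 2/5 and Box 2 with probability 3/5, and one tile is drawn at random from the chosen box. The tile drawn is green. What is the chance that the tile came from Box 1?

15/41

P(green | Box 1) = 9/13; P(green | Box 2) = 4/5.
P(green) = 2/5·9/13 + 3/5·4/5 = 246/325.
By Bayes' rule, P(Box 1 | green) = 18/65 / 246/325 = 15/41 ≈ 0.3659.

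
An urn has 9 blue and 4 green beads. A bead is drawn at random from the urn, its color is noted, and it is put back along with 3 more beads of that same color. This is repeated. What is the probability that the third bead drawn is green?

Sum over the four possibilities for the first two draws (green/not-green each), tracking how the green count and total change by +3 per draw.
P(third is green) = 4/13 ≈ 0.3077. (In a Pólya urn every draw has the same marginal probability 4/13.)

4/13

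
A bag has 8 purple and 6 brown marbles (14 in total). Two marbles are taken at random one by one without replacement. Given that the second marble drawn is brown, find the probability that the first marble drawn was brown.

P(first=brown and the second marble drawn is brown) = (6/14)·(5/13) = 15/91.
P(the second marble drawn is brown) = Σ over first color = 24/91 + 15/91 = 3/7.
By Bayes, P(first=brown | the second marble drawn is brown) = 15/91 / 3/7 = 5/13 ≈ 0.3846.

5/13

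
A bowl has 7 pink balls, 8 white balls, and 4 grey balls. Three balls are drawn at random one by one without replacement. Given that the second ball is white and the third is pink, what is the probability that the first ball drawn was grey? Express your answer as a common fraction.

P(first=grey and the second ball is white and the third is pink) = (4/19)·(8/18)·(7/17) = 112/2907.
P(E) = Σ over first color = 56/969 + 196/2907 + 112/2907 = 28/171.
By Bayes, P(first=grey | E) = 112/2907 / 28/171 = 4/17 ≈ 0.2353.

4/17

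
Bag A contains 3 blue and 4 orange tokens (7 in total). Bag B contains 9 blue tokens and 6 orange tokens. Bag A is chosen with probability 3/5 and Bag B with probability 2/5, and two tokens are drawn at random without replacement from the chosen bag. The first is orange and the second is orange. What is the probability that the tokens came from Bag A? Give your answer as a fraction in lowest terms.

3/4

P(E | Bag A) = 2/7; P(E | Bag B) = 1/7.
P(E) = 3/5·2/7 + 2/5·1/7 = 8/35.
By Bayes' rule, P(Bag A | E) = 6/35 / 8/35 = 3/4 ≈ 0.7500.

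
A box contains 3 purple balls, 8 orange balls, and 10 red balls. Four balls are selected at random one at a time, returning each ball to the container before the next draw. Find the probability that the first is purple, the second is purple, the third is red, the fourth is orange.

80/21609

Multiply the conditional probability of each draw in order, with replacement (the composition resets each draw).
P = (3/21) · (3/21) · (10/21) · (8/21) = 80/21609 ≈ 0.0037.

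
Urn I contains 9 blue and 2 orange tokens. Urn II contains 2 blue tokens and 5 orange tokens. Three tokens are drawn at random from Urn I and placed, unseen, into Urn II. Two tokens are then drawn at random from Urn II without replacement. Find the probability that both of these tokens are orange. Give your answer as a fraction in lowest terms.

Condition on how many of the transferred tokens are orange (from Urn I: 2 orange of 11; then Urn II has 10 total).
  0 orange: C(2,0)C(9,3)/C(11,3) = 28/55; then P = C(5,2)/C(10,2) = 2/9
  1 orange: C(2,1)C(9,2)/C(11,3) = 24/55; then P = C(6,2)/C(10,2) = 1/3
  2 orange: C(2,2)C(9,1)/C(11,3) = 3/55; then P = C(7,2)/C(10,2) = 7/15
P(both orange) = 703/2475 ≈ 0.2840.

703/2475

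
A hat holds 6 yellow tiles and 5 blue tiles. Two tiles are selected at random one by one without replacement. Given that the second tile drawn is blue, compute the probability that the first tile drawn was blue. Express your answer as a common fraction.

2/5

P(first=blue and the second tile drawn is blue) = (5/11)·(4/10) = 2/11.
P(the second tile drawn is blue) = Σ over first color = 3/11 + 2/11 = 5/11.
By Bayes, P(first=blue | the second tile drawn is blue) = 2/11 / 5/11 = 2/5 ≈ 0.4000.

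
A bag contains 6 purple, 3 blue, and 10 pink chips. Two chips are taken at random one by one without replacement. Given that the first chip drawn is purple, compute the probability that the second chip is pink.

After removing 1 purple, the bag has 10 pink out of 18 remaining.
P(second is pink | given) = 10/18 = 5/9 ≈ 0.5556.

5/9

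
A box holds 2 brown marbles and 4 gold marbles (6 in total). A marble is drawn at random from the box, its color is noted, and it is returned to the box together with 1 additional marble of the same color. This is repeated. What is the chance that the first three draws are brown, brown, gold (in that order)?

Track the composition after each reinforcement of +1.
P = (2/6) · (3/7) · (4/8) = 1/14 ≈ 0.0714.

1/14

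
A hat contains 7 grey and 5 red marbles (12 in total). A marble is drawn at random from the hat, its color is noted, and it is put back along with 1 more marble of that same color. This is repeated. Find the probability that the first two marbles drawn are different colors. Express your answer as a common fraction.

35/78

Either red then grey, or grey then red; after the first draw the total is 13.
P = (5/12)·(7/13) + (7/12)·(5/13) = 35/78 ≈ 0.4487.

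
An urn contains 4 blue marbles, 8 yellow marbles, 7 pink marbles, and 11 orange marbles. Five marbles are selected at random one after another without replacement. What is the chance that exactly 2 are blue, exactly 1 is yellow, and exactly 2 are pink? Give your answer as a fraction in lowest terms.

8/1131

Unordered draws without replacement: count favorable combinations over C(30,5).
Favorable = C(4,2) · C(8,1) · C(7,2) · C(11,0) = 1008; total = C(30,5) = 142506.
P = 1008/142506 = 8/1131 ≈ 0.0071.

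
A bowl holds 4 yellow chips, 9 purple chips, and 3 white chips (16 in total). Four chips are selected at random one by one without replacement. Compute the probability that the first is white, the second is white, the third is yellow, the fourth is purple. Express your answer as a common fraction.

Multiply the conditional probability of each draw in order, without replacement, so each draw removes one from its color and from the total.
P = (3/16) · (2/15) · (4/14) · (9/13) = 9/1820 ≈ 0.0049.

9/1820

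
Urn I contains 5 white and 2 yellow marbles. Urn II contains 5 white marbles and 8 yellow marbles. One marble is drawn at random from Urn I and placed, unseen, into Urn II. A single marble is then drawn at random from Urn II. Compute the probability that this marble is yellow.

29/49

Condition on how many of the transferred marbles are yellow (from Urn I: 2 yellow of 7; then Urn II has 14 total).
  0 yellow: C(2,0)C(5,1)/C(7,1) = 5/7; then P = 8/14
  1 yellow: C(2,1)C(5,0)/C(7,1) = 2/7; then P = 9/14
P(yellow from Urn II) = 29/49 ≈ 0.5918.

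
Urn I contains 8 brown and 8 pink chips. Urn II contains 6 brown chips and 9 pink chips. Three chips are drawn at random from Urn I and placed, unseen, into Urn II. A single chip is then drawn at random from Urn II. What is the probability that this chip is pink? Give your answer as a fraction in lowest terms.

7/12

Condition on how many of the transferred chips are pink (from Urn I: 8 pink of 16; then Urn II has 18 total).
  0 pink: C(8,0)C(8,3)/C(16,3) = 1/10; then P = 9/18
  1 pink: C(8,1)C(8,2)/C(16,3) = 2/5; then P = 10/18
  2 pink: C(8,2)C(8,1)/C(16,3) = 2/5; then P = 11/18
  3 pink: C(8,3)C(8,0)/C(16,3) = 1/10; then P = 12/18
P(pink from Urn II) = 7/12 ≈ 0.5833.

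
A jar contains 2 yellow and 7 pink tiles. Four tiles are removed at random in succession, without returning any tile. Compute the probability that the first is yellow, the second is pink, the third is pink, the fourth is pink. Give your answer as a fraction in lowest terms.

Multiply the conditional probability of each draw in order, without replacement, so each draw removes one from its color and from the total.
P = (2/9) · (7/8) · (6/7) · (5/6) = 5/36 ≈ 0.1389.

5/36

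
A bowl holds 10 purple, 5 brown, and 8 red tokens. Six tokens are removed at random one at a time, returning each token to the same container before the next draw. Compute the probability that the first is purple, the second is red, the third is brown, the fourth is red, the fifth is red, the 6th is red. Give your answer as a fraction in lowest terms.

Multiply the conditional probability of each draw in order, with replacement (the composition resets each draw).
P = (10/23) · (8/23) · (5/23) · (8/23) · (8/23) · (8/23) = 204800/148035889 ≈ 0.0014.

204800/148035889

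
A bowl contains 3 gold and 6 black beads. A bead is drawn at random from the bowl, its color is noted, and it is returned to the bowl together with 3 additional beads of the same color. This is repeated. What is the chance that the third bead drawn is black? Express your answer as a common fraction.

Sum over the four possibilities for the first two draws (black/not-black each), tracking how the black count and total change by +3 per draw.
P(third is black) = 2/3 ≈ 0.6667. (In a Pólya urn every draw has the same marginal probability 6/9.)

2/3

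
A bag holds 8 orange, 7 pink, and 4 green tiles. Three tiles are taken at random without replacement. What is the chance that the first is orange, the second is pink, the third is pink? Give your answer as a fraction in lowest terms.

Multiply the conditional probability of each draw in order, without replacement, so each draw removes one from its color and from the total.
P = (8/19) · (7/18) · (6/17) = 56/969 ≈ 0.0578.

56/969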